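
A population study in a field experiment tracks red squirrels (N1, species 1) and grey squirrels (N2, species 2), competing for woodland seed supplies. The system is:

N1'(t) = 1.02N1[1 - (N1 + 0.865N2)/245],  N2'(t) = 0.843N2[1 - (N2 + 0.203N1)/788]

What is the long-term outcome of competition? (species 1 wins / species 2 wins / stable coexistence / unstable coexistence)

species 2 excludes species 1

Compare the nullcline intercepts: K1/α12 = 245/0.865 = 283 < K2 = 788; K2/α21 = 788/0.203 = 3880 > K1 = 245.
Since the inequalities point opposite ways, species 2 can invade but species 1 cannot.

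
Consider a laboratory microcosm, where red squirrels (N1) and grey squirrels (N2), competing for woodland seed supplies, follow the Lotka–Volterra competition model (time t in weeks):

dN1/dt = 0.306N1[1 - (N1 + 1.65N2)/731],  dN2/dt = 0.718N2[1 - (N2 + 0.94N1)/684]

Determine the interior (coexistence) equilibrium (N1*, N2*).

N1* ≈ 722, N2* ≈ 5.7

Setting both brackets to zero gives the nullclines N1 + 1.65N2 = 731 and 0.94N1 + N2 = 684.
Substituting N2 = 684 - 0.94N1 into the first: N1(1 - 1.65·0.94) = 731 - 1.65·684.
So N1* = -398/-0.551 = 722, and then N2* = 684 - 0.94·722 = 5.7.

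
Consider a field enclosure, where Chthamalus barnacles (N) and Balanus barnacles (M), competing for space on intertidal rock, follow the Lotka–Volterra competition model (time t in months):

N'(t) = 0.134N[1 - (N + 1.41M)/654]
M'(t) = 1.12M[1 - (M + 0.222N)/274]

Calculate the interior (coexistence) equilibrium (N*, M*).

N* ≈ 390, M* ≈ 188

Setting both brackets to zero gives the nullclines N + 1.41M = 654 and 0.222N + M = 274.
Substituting M = 274 - 0.222N into the first: N(1 - 1.41·0.222) = 654 - 1.41·274.
So N* = 268/0.687 = 390, and then M* = 274 - 0.222·390 = 188.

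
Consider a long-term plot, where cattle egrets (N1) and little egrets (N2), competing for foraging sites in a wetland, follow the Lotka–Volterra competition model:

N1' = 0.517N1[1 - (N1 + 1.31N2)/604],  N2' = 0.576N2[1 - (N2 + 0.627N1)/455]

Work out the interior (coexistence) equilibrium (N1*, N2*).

N1* ≈ 44.5, N2* ≈ 427

Setting both brackets to zero gives the nullclines N1 + 1.31N2 = 604 and 0.627N1 + N2 = 455.
Substituting N2 = 455 - 0.627N1 into the first: N1(1 - 1.31·0.627) = 604 - 1.31·455.
So N1* = 7.95/0.179 = 44.5, and then N2* = 455 - 0.627·44.5 = 427.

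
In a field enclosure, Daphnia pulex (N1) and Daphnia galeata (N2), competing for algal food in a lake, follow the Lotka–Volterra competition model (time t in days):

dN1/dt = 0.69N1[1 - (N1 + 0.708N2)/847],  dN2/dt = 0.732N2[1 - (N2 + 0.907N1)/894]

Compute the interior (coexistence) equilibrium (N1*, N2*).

Setting both brackets to zero gives the nullclines N1 + 0.708N2 = 847 and 0.907N1 + N2 = 894.
Substituting N2 = 894 - 0.907N1 into the first: N1(1 - 0.708·0.907) = 847 - 0.708·894.
So N1* = 214/0.358 = 598, and then N2* = 894 - 0.907·598 = 351.

N1* ≈ 598, N2* ≈ 351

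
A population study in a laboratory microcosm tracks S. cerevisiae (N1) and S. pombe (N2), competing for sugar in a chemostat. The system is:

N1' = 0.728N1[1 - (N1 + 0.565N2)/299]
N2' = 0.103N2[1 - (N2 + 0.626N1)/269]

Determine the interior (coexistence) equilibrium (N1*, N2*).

Setting both brackets to zero gives the nullclines N1 + 0.565N2 = 299 and 0.626N1 + N2 = 269.
Substituting N2 = 269 - 0.626N1 into the first: N1(1 - 0.565·0.626) = 299 - 0.565·269.
So N1* = 147/0.646 = 227, and then N2* = 269 - 0.626·227 = 127.

N1* ≈ 227, N2* ≈ 127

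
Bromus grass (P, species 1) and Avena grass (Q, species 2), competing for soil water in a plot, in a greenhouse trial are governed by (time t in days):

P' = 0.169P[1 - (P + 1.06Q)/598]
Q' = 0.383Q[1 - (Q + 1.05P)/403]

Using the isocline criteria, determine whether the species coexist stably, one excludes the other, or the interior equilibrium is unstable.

Compare the nullcline intercepts: K1/α12 = 598/1.06 = 564 > K2 = 403; K2/α21 = 403/1.05 = 384 < K1 = 598.
Since the inequalities point opposite ways, species 1 can invade but species 2 cannot.

species 1 excludes species 2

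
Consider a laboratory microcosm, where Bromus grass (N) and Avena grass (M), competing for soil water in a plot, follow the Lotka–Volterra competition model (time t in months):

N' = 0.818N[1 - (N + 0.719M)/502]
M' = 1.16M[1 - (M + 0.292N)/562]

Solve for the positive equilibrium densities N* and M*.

N* ≈ 124, M* ≈ 526

Setting both brackets to zero gives the nullclines N + 0.719M = 502 and 0.292N + M = 562.
Substituting M = 562 - 0.292N into the first: N(1 - 0.719·0.292) = 502 - 0.719·562.
So N* = 97.9/0.79 = 124, and then M* = 562 - 0.292·124 = 526.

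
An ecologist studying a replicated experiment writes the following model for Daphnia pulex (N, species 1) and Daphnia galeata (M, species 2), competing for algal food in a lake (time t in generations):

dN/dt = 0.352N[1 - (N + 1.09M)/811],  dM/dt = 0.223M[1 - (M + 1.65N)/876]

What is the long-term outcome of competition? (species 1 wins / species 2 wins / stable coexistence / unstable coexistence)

unstable coexistence (outcome depends on initial conditions)

Compare the nullcline intercepts: K1/α12 = 811/1.09 = 744 < K2 = 876; K2/α21 = 876/1.65 = 531 < K1 = 811.
Since both are reversed, neither can invade when rare; the interior point is a saddle.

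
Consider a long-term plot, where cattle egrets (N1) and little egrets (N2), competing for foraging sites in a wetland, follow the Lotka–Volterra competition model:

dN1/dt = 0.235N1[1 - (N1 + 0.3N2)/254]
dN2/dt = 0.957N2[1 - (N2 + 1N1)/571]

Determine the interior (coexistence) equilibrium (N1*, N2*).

Setting both brackets to zero gives the nullclines N1 + 0.3N2 = 254 and 1N1 + N2 = 571.
Substituting N2 = 571 - 1N1 into the first: N1(1 - 0.3·1) = 254 - 0.3·571.
So N1* = 82.7/0.7 = 118, and then N2* = 571 - 1·118 = 453.

N1* ≈ 118, N2* ≈ 453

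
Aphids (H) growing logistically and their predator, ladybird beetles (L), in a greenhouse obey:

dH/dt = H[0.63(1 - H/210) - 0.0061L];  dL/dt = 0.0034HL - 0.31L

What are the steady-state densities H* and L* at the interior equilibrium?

From dL/dt = 0 with L > 0: 0.0034H* = 0.31, so H* = 91.2.
Substitute into dH/dt = 0: 0.63(1 - 91.2/210) = 0.0061L*.
The bracket is 0.566, giving L* = 0.356/0.0061 = 58.4.

H* ≈ 91.2, L* ≈ 58.4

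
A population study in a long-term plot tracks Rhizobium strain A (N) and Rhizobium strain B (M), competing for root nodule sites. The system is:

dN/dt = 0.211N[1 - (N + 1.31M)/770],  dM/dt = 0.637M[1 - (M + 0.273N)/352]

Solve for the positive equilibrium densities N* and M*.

Setting both brackets to zero gives the nullclines N + 1.31M = 770 and 0.273N + M = 352.
Substituting M = 352 - 0.273N into the first: N(1 - 1.31·0.273) = 770 - 1.31·352.
So N* = 309/0.642 = 481, and then M* = 352 - 0.273·481 = 221.

N* ≈ 481, M* ≈ 221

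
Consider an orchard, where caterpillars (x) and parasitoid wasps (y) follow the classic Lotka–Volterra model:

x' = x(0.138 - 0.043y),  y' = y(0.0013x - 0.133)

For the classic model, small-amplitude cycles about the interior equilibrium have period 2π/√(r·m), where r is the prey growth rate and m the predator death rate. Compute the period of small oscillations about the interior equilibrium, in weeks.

T ≈ 46.4 weeks

Here r = 0.138 and m = 0.133, so r·m = 0.0184.
ω = √0.0184 = 0.135 per week, hence T = 2π/ω ≈ 46.4 weeks.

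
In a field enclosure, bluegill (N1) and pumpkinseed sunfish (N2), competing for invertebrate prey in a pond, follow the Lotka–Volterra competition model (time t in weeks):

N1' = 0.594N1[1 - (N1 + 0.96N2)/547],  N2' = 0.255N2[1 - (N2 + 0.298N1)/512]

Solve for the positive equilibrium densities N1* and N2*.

Setting both brackets to zero gives the nullclines N1 + 0.96N2 = 547 and 0.298N1 + N2 = 512.
Substituting N2 = 512 - 0.298N1 into the first: N1(1 - 0.96·0.298) = 547 - 0.96·512.
So N1* = 55.5/0.714 = 77.7, and then N2* = 512 - 0.298·77.7 = 489.

N1* ≈ 77.7, N2* ≈ 489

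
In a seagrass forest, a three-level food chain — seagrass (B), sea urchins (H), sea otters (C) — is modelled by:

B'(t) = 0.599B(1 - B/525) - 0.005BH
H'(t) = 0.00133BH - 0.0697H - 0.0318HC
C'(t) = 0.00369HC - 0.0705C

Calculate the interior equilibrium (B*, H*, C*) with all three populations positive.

From dC/dt = 0: 0.00369H* = 0.0705, so H* = 19.1.
From dB/dt = 0: 0.599(1 - B*/525) = 0.005·19.1, giving B* = 525·(1 - 0.159) = 441.
From dH/dt = 0: 0.00133·441 - 0.0697 = 0.0318C*, so C* = 0.517/0.0318 = 16.3.

B* ≈ 441, H* ≈ 19.1, C* ≈ 16.3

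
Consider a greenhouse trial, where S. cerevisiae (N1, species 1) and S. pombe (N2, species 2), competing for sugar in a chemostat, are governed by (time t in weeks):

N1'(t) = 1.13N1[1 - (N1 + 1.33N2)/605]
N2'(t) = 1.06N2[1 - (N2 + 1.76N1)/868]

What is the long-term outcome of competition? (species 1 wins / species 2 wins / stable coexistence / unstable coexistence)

Compare the nullcline intercepts: K1/α12 = 605/1.33 = 455 < K2 = 868; K2/α21 = 868/1.76 = 493 < K1 = 605.
Since both are reversed, neither can invade when rare; the interior point is a saddle.

unstable coexistence (outcome depends on initial conditions)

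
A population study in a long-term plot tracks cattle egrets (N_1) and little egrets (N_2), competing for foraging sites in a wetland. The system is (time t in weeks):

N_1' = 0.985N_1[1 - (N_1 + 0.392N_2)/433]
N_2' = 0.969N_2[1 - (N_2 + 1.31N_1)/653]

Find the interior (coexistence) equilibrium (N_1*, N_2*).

N_1* ≈ 364, N_2* ≈ 176

Setting both brackets to zero gives the nullclines N_1 + 0.392N_2 = 433 and 1.31N_1 + N_2 = 653.
Substituting N_2 = 653 - 1.31N_1 into the first: N_1(1 - 0.392·1.31) = 433 - 0.392·653.
So N_1* = 177/0.486 = 364, and then N_2* = 653 - 1.31·364 = 176.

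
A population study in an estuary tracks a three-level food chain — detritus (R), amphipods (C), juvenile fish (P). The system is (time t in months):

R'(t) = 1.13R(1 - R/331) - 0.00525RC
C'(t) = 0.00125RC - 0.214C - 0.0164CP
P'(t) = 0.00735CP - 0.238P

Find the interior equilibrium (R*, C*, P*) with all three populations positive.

R* ≈ 281, C* ≈ 32.4, P* ≈ 8.38

From dP/dt = 0: 0.00735C* = 0.238, so C* = 32.4.
From dR/dt = 0: 1.13(1 - R*/331) = 0.00525·32.4, giving R* = 331·(1 - 0.15) = 281.
From dC/dt = 0: 0.00125·281 - 0.214 = 0.0164P*, so P* = 0.138/0.0164 = 8.38.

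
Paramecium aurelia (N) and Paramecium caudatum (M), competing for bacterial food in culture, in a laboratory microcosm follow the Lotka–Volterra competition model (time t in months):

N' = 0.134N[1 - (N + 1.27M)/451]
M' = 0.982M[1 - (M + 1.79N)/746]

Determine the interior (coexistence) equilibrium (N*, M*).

N* ≈ 390, M* ≈ 48.1

Setting both brackets to zero gives the nullclines N + 1.27M = 451 and 1.79N + M = 746.
Substituting M = 746 - 1.79N into the first: N(1 - 1.27·1.79) = 451 - 1.27·746.
So N* = -496/-1.27 = 390, and then M* = 746 - 1.79·390 = 48.1.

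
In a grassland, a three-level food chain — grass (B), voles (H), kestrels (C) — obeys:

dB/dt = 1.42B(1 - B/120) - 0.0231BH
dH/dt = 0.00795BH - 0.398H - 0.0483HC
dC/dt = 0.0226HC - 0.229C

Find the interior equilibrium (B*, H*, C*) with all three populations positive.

B* ≈ 100, H* ≈ 10.1, C* ≈ 8.26

From dC/dt = 0: 0.0226H* = 0.229, so H* = 10.1.
From dB/dt = 0: 1.42(1 - B*/120) = 0.0231·10.1, giving B* = 120·(1 - 0.165) = 100.
From dH/dt = 0: 0.00795·100 - 0.398 = 0.0483C*, so C* = 0.399/0.0483 = 8.26.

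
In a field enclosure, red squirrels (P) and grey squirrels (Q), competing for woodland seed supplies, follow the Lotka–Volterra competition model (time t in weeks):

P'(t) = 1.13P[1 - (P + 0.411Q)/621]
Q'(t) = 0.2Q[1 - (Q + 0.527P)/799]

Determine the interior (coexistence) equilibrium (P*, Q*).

P* ≈ 374, Q* ≈ 602

Setting both brackets to zero gives the nullclines P + 0.411Q = 621 and 0.527P + Q = 799.
Substituting Q = 799 - 0.527P into the first: P(1 - 0.411·0.527) = 621 - 0.411·799.
So P* = 293/0.783 = 374, and then Q* = 799 - 0.527·374 = 602.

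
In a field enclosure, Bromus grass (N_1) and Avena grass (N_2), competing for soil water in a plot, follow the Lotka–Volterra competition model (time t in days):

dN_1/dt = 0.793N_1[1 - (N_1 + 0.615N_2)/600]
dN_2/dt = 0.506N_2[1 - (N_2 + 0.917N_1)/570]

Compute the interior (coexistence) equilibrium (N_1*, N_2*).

Setting both brackets to zero gives the nullclines N_1 + 0.615N_2 = 600 and 0.917N_1 + N_2 = 570.
Substituting N_2 = 570 - 0.917N_1 into the first: N_1(1 - 0.615·0.917) = 600 - 0.615·570.
So N_1* = 249/0.436 = 572, and then N_2* = 570 - 0.917·572 = 45.4.

N_1* ≈ 572, N_2* ≈ 45.4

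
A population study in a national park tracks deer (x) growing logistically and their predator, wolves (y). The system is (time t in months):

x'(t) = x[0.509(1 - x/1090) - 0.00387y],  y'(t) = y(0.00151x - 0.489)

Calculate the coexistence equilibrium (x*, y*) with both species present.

From dy/dt = 0 with y > 0: 0.00151x* = 0.489, so x* = 324.
Substitute into dx/dt = 0: 0.509(1 - 324/1090) = 0.00387y*.
The bracket is 0.703, giving y* = 0.358/0.00387 = 92.4.

x* ≈ 324, y* ≈ 92.4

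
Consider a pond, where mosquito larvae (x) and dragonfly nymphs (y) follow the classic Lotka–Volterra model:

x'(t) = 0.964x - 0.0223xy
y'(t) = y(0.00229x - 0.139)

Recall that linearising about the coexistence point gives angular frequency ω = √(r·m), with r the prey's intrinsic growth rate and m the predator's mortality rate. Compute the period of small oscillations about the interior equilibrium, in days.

T ≈ 17.2 days

Here r = 0.964 and m = 0.139, so r·m = 0.134.
ω = √0.134 = 0.366 per day, hence T = 2π/ω ≈ 17.2 days.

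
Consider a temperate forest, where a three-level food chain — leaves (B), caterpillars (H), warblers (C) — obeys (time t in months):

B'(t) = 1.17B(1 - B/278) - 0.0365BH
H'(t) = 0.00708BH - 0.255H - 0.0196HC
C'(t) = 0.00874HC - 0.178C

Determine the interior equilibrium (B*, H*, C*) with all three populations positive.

From dC/dt = 0: 0.00874H* = 0.178, so H* = 20.4.
From dB/dt = 0: 1.17(1 - B*/278) = 0.0365·20.4, giving B* = 278·(1 - 0.635) = 101.
From dH/dt = 0: 0.00708·101 - 0.255 = 0.0196C*, so C* = 0.463/0.0196 = 23.6.

B* ≈ 101, H* ≈ 20.4, C* ≈ 23.6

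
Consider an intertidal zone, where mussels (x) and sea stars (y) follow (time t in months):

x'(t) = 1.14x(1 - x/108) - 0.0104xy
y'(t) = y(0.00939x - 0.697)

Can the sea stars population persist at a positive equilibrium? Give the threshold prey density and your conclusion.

The predator equation gives dy/dt > 0 only when x > 0.697/0.00939 = 74.2.
Without the predator, x → K = 108. Since 108 > 74.2, the predator can invade and persist.

Threshold x = 74.2; K > 74.2, so yes, the predator persists.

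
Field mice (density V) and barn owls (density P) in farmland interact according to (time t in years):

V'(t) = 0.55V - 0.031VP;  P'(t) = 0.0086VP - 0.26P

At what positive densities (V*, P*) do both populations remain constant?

Set dP/dt = 0 with P > 0: 0.0086V - 0.26 = 0, so V* = 0.26/0.0086 = 30.2.
Set dV/dt = 0 with V > 0: 0.55 - 0.031P = 0, so P* = 0.55/0.031 = 17.7.

V* ≈ 30.2, P* ≈ 17.7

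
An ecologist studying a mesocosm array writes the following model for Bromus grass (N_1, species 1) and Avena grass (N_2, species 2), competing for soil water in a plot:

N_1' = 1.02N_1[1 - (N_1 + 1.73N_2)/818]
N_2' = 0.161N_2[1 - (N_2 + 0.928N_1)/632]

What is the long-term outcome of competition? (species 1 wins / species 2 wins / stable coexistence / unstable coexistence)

unstable coexistence (outcome depends on initial conditions)

Compare the nullcline intercepts: K1/α12 = 818/1.73 = 473 < K2 = 632; K2/α21 = 632/0.928 = 681 < K1 = 818.
Since both are reversed, neither can invade when rare; the interior point is a saddle.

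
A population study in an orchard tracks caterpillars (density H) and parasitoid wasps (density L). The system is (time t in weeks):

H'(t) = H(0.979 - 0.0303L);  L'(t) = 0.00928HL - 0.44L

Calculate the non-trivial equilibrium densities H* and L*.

Set dL/dt = 0 with L > 0: 0.00928H - 0.44 = 0, so H* = 0.44/0.00928 = 47.4.
Set dH/dt = 0 with H > 0: 0.979 - 0.0303L = 0, so L* = 0.979/0.0303 = 32.3.

H* ≈ 47.4, L* ≈ 32.3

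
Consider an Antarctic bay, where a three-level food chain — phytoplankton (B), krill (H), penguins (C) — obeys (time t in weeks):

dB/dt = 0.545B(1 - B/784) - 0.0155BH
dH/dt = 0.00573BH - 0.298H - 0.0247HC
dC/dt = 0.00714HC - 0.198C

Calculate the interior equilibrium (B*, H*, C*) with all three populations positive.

From dC/dt = 0: 0.00714H* = 0.198, so H* = 27.7.
From dB/dt = 0: 0.545(1 - B*/784) = 0.0155·27.7, giving B* = 784·(1 - 0.789) = 166.
From dH/dt = 0: 0.00573·166 - 0.298 = 0.0247C*, so C* = 0.651/0.0247 = 26.4.

B* ≈ 166, H* ≈ 27.7, C* ≈ 26.4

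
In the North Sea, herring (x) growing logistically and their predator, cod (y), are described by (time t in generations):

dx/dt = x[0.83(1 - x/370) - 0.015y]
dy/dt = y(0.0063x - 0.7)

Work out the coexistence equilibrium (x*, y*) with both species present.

From dy/dt = 0 with y > 0: 0.0063x* = 0.7, so x* = 111.
Substitute into dx/dt = 0: 0.83(1 - 111/370) = 0.015y*.
The bracket is 0.7, giving y* = 0.581/0.015 = 38.7.

x* ≈ 111, y* ≈ 38.7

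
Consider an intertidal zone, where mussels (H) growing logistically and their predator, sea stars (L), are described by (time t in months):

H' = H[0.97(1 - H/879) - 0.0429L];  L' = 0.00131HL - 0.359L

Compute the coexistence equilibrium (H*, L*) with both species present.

H* ≈ 274, L* ≈ 15.6

From dL/dt = 0 with L > 0: 0.00131H* = 0.359, so H* = 274.
Substitute into dH/dt = 0: 0.97(1 - 274/879) = 0.0429L*.
The bracket is 0.688, giving L* = 0.668/0.0429 = 15.6.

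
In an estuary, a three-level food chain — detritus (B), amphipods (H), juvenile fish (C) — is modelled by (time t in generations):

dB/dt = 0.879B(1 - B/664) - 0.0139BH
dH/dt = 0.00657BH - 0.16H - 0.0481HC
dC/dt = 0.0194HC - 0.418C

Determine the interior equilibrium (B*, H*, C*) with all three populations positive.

From dC/dt = 0: 0.0194H* = 0.418, so H* = 21.5.
From dB/dt = 0: 0.879(1 - B*/664) = 0.0139·21.5, giving B* = 664·(1 - 0.341) = 438.
From dH/dt = 0: 0.00657·438 - 0.16 = 0.0481C*, so C* = 2.72/0.0481 = 56.5.

B* ≈ 438, H* ≈ 21.5, C* ≈ 56.5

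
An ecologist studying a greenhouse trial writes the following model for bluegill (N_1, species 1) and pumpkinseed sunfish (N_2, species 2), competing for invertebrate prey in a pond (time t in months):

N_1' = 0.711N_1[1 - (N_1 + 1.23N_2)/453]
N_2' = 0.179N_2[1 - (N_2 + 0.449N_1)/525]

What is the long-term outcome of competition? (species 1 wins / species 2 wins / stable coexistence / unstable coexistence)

species 2 excludes species 1

Compare the nullcline intercepts: K1/α12 = 453/1.23 = 368 < K2 = 525; K2/α21 = 525/0.449 = 1170 > K1 = 453.
Since the inequalities point opposite ways, species 2 can invade but species 1 cannot.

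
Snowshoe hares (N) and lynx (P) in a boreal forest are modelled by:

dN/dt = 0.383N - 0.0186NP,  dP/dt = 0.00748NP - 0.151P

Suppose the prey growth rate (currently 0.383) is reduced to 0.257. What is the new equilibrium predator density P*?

At the interior fixed point, setting dN/dt = 0 with N > 0 fixes P* = (prey growth rate)/(NP coefficient) — independent of the other coefficients.
With the change, P* = 0.257/0.0186 = 13.8; it falls from 20.6.

P* ≈ 13.8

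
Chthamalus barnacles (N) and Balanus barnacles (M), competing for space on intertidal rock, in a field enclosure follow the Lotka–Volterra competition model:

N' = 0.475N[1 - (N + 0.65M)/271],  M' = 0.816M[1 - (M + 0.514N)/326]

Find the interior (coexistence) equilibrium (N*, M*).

Setting both brackets to zero gives the nullclines N + 0.65M = 271 and 0.514N + M = 326.
Substituting M = 326 - 0.514N into the first: N(1 - 0.65·0.514) = 271 - 0.65·326.
So N* = 59.1/0.666 = 88.8, and then M* = 326 - 0.514·88.8 = 280.

N* ≈ 88.8, M* ≈ 280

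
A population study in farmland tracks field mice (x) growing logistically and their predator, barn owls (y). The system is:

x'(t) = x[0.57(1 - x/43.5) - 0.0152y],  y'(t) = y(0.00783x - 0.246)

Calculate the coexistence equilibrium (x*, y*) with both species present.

From dy/dt = 0 with y > 0: 0.00783x* = 0.246, so x* = 31.4.
Substitute into dx/dt = 0: 0.57(1 - 31.4/43.5) = 0.0152y*.
The bracket is 0.278, giving y* = 0.158/0.0152 = 10.4.

x* ≈ 31.4, y* ≈ 10.4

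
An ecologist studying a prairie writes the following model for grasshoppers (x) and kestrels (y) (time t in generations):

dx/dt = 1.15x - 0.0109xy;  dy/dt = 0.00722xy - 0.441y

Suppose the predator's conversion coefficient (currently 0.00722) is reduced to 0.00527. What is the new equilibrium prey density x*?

x* ≈ 83.7

At the interior fixed point, setting dy/dt = 0 with y > 0 fixes x* = (predator death rate)/(xy coefficient) — independent of the other coefficients.
With the change, x* = 0.441/0.00527 = 83.7; it rises from 61.1.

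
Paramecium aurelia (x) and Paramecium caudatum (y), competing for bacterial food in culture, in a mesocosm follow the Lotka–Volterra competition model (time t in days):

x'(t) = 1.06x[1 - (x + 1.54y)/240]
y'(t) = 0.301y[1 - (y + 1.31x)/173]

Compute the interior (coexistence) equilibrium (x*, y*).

Setting both brackets to zero gives the nullclines x + 1.54y = 240 and 1.31x + y = 173.
Substituting y = 173 - 1.31x into the first: x(1 - 1.54·1.31) = 240 - 1.54·173.
So x* = -26.4/-1.02 = 26, and then y* = 173 - 1.31·26 = 139.

x* ≈ 26, y* ≈ 139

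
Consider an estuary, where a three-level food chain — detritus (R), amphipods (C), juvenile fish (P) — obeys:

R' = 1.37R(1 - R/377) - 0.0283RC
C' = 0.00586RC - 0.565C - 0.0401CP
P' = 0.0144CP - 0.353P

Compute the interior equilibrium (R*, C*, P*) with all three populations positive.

From dP/dt = 0: 0.0144C* = 0.353, so C* = 24.5.
From dR/dt = 0: 1.37(1 - R*/377) = 0.0283·24.5, giving R* = 377·(1 - 0.506) = 186.
From dC/dt = 0: 0.00586·186 - 0.565 = 0.0401P*, so P* = 0.526/0.0401 = 13.1.

R* ≈ 186, C* ≈ 24.5, P* ≈ 13.1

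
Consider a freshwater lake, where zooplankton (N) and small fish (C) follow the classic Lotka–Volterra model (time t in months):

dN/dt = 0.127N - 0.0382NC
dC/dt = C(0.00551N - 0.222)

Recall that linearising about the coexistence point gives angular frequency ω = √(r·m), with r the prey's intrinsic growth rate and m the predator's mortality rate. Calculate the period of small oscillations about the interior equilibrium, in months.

T ≈ 37.4 months

Here r = 0.127 and m = 0.222, so r·m = 0.0282.
ω = √0.0282 = 0.168 per month, hence T = 2π/ω ≈ 37.4 months.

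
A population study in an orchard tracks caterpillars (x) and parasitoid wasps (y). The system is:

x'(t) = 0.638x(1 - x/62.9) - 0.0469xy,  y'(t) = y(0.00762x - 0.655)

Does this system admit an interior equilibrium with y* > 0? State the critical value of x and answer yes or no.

The predator equation gives dy/dt > 0 only when x > 0.655/0.00762 = 86.
Without the predator, x → K = 62.9. Since 62.9 < 86, the predator cannot invade.

Threshold x = 86; K < 86, so no, the predator goes extinct.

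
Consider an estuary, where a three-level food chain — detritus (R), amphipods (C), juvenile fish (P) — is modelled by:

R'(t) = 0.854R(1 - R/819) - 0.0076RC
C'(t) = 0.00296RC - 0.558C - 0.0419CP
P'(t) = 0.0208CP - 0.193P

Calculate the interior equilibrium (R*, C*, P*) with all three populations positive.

From dP/dt = 0: 0.0208C* = 0.193, so C* = 9.28.
From dR/dt = 0: 0.854(1 - R*/819) = 0.0076·9.28, giving R* = 819·(1 - 0.0826) = 751.
From dC/dt = 0: 0.00296·751 - 0.558 = 0.0419P*, so P* = 1.67/0.0419 = 39.8.

R* ≈ 751, C* ≈ 9.28, P* ≈ 39.8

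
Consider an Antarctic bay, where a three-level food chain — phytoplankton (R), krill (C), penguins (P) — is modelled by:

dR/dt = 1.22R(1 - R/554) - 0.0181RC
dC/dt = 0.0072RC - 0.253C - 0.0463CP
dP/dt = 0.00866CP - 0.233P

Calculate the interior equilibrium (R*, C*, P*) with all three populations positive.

From dP/dt = 0: 0.00866C* = 0.233, so C* = 26.9.
From dR/dt = 0: 1.22(1 - R*/554) = 0.0181·26.9, giving R* = 554·(1 - 0.399) = 333.
From dC/dt = 0: 0.0072·333 - 0.253 = 0.0463P*, so P* = 2.14/0.0463 = 46.3.

R* ≈ 333, C* ≈ 26.9, P* ≈ 46.3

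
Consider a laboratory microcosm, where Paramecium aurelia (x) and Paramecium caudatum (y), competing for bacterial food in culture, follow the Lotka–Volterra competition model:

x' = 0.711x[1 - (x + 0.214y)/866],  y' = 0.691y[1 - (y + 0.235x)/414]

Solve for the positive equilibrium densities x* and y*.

x* ≈ 819, y* ≈ 222

Setting both brackets to zero gives the nullclines x + 0.214y = 866 and 0.235x + y = 414.
Substituting y = 414 - 0.235x into the first: x(1 - 0.214·0.235) = 866 - 0.214·414.
So x* = 777/0.95 = 819, and then y* = 414 - 0.235·819 = 222.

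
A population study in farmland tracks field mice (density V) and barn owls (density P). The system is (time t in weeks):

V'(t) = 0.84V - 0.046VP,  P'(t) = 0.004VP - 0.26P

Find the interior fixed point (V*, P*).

Set dP/dt = 0 with P > 0: 0.004V - 0.26 = 0, so V* = 0.26/0.004 = 65.
Set dV/dt = 0 with V > 0: 0.84 - 0.046P = 0, so P* = 0.84/0.046 = 18.3.

V* ≈ 65, P* ≈ 18.3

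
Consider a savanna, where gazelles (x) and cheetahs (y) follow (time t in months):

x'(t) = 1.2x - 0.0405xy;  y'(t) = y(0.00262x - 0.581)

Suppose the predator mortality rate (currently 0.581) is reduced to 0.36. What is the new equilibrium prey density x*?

At the interior fixed point, setting dy/dt = 0 with y > 0 fixes x* = (predator death rate)/(xy coefficient) — independent of the other coefficients.
With the change, x* = 0.36/0.00262 = 137; it falls from 222.

x* ≈ 137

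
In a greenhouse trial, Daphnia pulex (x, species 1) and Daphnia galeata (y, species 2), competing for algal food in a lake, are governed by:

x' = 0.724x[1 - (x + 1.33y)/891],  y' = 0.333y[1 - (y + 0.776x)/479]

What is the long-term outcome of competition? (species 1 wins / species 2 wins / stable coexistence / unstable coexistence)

Compare the nullcline intercepts: K1/α12 = 891/1.33 = 670 > K2 = 479; K2/α21 = 479/0.776 = 617 < K1 = 891.
Since the inequalities point opposite ways, species 1 can invade but species 2 cannot.

species 1 excludes species 2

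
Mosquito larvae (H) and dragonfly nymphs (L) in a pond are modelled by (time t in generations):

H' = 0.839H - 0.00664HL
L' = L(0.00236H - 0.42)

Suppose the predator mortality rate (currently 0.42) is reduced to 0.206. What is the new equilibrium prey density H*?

H* ≈ 87.3

At the interior fixed point, setting dL/dt = 0 with L > 0 fixes H* = (predator death rate)/(HL coefficient) — independent of the other coefficients.
With the change, H* = 0.206/0.00236 = 87.3; it falls from 178.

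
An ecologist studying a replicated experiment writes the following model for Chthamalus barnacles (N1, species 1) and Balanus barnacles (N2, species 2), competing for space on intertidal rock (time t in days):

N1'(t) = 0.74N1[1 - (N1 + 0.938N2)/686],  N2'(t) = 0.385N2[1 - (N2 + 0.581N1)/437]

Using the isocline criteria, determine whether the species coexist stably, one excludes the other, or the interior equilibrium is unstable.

stable coexistence

Compare the nullcline intercepts: K1/α12 = 686/0.938 = 731 > K2 = 437; K2/α21 = 437/0.581 = 752 > K1 = 686.
Since both inequalities hold, each species can invade when rare, so the interior equilibrium is stable.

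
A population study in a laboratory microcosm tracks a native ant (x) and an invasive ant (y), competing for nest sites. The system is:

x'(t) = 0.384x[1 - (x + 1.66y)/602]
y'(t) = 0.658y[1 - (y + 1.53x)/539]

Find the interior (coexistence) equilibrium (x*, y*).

Setting both brackets to zero gives the nullclines x + 1.66y = 602 and 1.53x + y = 539.
Substituting y = 539 - 1.53x into the first: x(1 - 1.66·1.53) = 602 - 1.66·539.
So x* = -293/-1.54 = 190, and then y* = 539 - 1.53·190 = 248.

x* ≈ 190, y* ≈ 248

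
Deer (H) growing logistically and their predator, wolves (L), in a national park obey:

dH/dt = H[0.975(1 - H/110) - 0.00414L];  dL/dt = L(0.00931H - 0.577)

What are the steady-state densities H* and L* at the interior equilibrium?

H* ≈ 62, L* ≈ 103

From dL/dt = 0 with L > 0: 0.00931H* = 0.577, so H* = 62.
Substitute into dH/dt = 0: 0.975(1 - 62/110) = 0.00414L*.
The bracket is 0.437, giving L* = 0.426/0.00414 = 103.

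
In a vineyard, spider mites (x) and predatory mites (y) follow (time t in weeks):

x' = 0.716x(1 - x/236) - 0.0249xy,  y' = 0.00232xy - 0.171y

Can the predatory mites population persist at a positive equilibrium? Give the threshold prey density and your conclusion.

The predator equation gives dy/dt > 0 only when x > 0.171/0.00232 = 73.7.
Without the predator, x → K = 236. Since 236 > 73.7, the predator can invade and persist.

Threshold x = 73.7; K > 73.7, so yes, the predator persists.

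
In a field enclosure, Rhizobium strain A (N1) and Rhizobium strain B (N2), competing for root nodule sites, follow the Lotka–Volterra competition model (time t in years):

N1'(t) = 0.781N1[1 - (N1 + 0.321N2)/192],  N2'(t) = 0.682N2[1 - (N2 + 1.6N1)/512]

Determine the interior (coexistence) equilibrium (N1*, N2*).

N1* ≈ 56.8, N2* ≈ 421

Setting both brackets to zero gives the nullclines N1 + 0.321N2 = 192 and 1.6N1 + N2 = 512.
Substituting N2 = 512 - 1.6N1 into the first: N1(1 - 0.321·1.6) = 192 - 0.321·512.
So N1* = 27.6/0.486 = 56.8, and then N2* = 512 - 1.6·56.8 = 421.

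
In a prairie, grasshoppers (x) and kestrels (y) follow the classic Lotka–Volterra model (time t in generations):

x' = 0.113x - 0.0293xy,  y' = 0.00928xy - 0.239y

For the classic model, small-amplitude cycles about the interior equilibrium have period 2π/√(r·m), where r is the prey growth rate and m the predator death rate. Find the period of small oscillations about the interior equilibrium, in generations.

Here r = 0.113 and m = 0.239, so r·m = 0.027.
ω = √0.027 = 0.164 per generation, hence T = 2π/ω ≈ 38.2 generations.

T ≈ 38.2 generations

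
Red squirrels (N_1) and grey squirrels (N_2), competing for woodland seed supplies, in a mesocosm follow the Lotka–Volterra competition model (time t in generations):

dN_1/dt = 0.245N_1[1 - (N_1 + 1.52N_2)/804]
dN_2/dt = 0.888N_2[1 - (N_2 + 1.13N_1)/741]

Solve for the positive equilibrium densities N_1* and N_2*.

Setting both brackets to zero gives the nullclines N_1 + 1.52N_2 = 804 and 1.13N_1 + N_2 = 741.
Substituting N_2 = 741 - 1.13N_1 into the first: N_1(1 - 1.52·1.13) = 804 - 1.52·741.
So N_1* = -322/-0.718 = 449, and then N_2* = 741 - 1.13·449 = 233.

N_1* ≈ 449, N_2* ≈ 233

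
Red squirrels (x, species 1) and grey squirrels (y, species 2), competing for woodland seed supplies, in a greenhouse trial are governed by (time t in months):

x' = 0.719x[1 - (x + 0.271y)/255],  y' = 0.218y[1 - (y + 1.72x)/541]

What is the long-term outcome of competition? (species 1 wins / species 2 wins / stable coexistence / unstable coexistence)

stable coexistence

Compare the nullcline intercepts: K1/α12 = 255/0.271 = 941 > K2 = 541; K2/α21 = 541/1.72 = 315 > K1 = 255.
Since both inequalities hold, each species can invade when rare, so the interior equilibrium is stable.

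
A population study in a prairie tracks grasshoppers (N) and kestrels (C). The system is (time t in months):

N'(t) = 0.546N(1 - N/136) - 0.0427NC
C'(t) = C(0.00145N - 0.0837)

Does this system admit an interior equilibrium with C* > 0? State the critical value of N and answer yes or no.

Threshold N = 57.7; K > 57.7, so yes, the predator persists.

The predator equation gives dC/dt > 0 only when N > 0.0837/0.00145 = 57.7.
Without the predator, N → K = 136. Since 136 > 57.7, the predator can invade and persist.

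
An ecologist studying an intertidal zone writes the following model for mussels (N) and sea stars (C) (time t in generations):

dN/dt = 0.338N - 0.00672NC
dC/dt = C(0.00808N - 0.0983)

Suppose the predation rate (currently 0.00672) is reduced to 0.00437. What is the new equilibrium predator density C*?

C* ≈ 77.3

At the interior fixed point, setting dN/dt = 0 with N > 0 fixes C* = (prey growth rate)/(NC coefficient) — independent of the other coefficients.
With the change, C* = 0.338/0.00437 = 77.3; it rises from 50.3.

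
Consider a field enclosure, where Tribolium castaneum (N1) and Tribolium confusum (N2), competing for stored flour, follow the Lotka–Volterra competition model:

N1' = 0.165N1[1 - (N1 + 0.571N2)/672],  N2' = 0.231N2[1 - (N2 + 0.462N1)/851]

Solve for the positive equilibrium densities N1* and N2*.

Setting both brackets to zero gives the nullclines N1 + 0.571N2 = 672 and 0.462N1 + N2 = 851.
Substituting N2 = 851 - 0.462N1 into the first: N1(1 - 0.571·0.462) = 672 - 0.571·851.
So N1* = 186/0.736 = 253, and then N2* = 851 - 0.462·253 = 734.

N1* ≈ 253, N2* ≈ 734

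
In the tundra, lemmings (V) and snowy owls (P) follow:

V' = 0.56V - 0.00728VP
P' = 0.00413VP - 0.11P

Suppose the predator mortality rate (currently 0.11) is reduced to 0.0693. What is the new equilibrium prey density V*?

At the interior fixed point, setting dP/dt = 0 with P > 0 fixes V* = (predator death rate)/(VP coefficient) — independent of the other coefficients.
With the change, V* = 0.0693/0.00413 = 16.8; it falls from 26.6.

V* ≈ 16.8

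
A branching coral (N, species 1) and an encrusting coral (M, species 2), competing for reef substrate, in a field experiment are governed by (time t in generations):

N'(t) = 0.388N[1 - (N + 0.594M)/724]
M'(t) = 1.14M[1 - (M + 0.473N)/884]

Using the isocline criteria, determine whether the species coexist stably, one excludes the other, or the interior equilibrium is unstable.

Compare the nullcline intercepts: K1/α12 = 724/0.594 = 1220 > K2 = 884; K2/α21 = 884/0.473 = 1870 > K1 = 724.
Since both inequalities hold, each species can invade when rare, so the interior equilibrium is stable.

stable coexistence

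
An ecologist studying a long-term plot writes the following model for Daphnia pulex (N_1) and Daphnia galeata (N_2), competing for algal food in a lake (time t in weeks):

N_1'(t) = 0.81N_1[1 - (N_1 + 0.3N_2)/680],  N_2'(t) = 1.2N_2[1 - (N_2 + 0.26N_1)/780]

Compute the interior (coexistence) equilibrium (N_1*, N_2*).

Setting both brackets to zero gives the nullclines N_1 + 0.3N_2 = 680 and 0.26N_1 + N_2 = 780.
Substituting N_2 = 780 - 0.26N_1 into the first: N_1(1 - 0.3·0.26) = 680 - 0.3·780.
So N_1* = 446/0.922 = 484, and then N_2* = 780 - 0.26·484 = 654.

N_1* ≈ 484, N_2* ≈ 654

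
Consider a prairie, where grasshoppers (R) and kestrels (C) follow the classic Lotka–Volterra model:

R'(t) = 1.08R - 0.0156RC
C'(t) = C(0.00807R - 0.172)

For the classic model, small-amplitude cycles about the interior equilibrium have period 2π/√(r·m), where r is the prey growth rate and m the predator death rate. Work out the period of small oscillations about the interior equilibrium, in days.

Here r = 1.08 and m = 0.172, so r·m = 0.186.
ω = √0.186 = 0.431 per day, hence T = 2π/ω ≈ 14.6 days.

T ≈ 14.6 days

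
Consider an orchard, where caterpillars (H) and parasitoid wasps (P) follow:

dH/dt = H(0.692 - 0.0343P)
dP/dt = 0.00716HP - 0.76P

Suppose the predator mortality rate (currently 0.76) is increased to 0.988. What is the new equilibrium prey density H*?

At the interior fixed point, setting dP/dt = 0 with P > 0 fixes H* = (predator death rate)/(HP coefficient) — independent of the other coefficients.
With the change, H* = 0.988/0.00716 = 138; it rises from 106.

H* ≈ 138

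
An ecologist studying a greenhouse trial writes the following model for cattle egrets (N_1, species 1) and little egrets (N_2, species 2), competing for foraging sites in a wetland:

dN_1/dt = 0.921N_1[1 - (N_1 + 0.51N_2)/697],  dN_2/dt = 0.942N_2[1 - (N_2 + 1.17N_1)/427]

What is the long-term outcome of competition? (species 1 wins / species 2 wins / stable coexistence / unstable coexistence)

Compare the nullcline intercepts: K1/α12 = 697/0.51 = 1370 > K2 = 427; K2/α21 = 427/1.17 = 365 < K1 = 697.
Since the inequalities point opposite ways, species 1 can invade but species 2 cannot.

species 1 excludes species 2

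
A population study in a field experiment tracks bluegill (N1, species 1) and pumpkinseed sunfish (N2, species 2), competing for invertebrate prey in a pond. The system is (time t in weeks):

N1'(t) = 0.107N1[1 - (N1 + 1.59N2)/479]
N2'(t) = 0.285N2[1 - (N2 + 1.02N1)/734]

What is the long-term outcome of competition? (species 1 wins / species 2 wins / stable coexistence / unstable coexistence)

species 2 excludes species 1

Compare the nullcline intercepts: K1/α12 = 479/1.59 = 301 < K2 = 734; K2/α21 = 734/1.02 = 720 > K1 = 479.
Since the inequalities point opposite ways, species 2 can invade but species 1 cannot.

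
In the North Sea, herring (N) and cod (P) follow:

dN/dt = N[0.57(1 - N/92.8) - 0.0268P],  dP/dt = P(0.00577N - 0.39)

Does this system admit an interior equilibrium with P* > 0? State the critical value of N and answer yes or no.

The predator equation gives dP/dt > 0 only when N > 0.39/0.00577 = 67.6.
Without the predator, N → K = 92.8. Since 92.8 > 67.6, the predator can invade and persist.

Threshold N = 67.6; K > 67.6, so yes, the predator persists.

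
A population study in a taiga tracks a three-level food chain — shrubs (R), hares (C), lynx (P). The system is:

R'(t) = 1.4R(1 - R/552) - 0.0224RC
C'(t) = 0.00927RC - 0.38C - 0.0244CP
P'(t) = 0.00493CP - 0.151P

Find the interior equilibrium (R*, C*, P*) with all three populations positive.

R* ≈ 281, C* ≈ 30.6, P* ≈ 91.4

From dP/dt = 0: 0.00493C* = 0.151, so C* = 30.6.
From dR/dt = 0: 1.4(1 - R*/552) = 0.0224·30.6, giving R* = 552·(1 - 0.49) = 281.
From dC/dt = 0: 0.00927·281 - 0.38 = 0.0244P*, so P* = 2.23/0.0244 = 91.4.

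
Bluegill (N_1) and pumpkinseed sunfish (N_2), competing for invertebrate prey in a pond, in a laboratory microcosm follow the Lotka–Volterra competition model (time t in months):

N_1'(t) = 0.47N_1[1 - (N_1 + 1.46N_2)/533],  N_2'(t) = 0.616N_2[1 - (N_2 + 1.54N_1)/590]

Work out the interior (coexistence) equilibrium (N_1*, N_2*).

N_1* ≈ 263, N_2* ≈ 185

Setting both brackets to zero gives the nullclines N_1 + 1.46N_2 = 533 and 1.54N_1 + N_2 = 590.
Substituting N_2 = 590 - 1.54N_1 into the first: N_1(1 - 1.46·1.54) = 533 - 1.46·590.
So N_1* = -328/-1.25 = 263, and then N_2* = 590 - 1.54·263 = 185.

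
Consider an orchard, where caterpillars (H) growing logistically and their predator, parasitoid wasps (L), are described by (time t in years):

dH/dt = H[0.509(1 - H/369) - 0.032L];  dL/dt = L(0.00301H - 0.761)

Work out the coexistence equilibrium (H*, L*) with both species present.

H* ≈ 253, L* ≈ 5.01

From dL/dt = 0 with L > 0: 0.00301H* = 0.761, so H* = 253.
Substitute into dH/dt = 0: 0.509(1 - 253/369) = 0.032L*.
The bracket is 0.315, giving L* = 0.16/0.032 = 5.01.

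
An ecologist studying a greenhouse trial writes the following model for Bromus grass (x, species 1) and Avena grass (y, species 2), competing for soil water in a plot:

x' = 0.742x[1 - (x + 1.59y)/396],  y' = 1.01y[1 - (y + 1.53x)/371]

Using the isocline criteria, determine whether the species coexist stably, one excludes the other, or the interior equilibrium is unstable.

Compare the nullcline intercepts: K1/α12 = 396/1.59 = 249 < K2 = 371; K2/α21 = 371/1.53 = 242 < K1 = 396.
Since both are reversed, neither can invade when rare; the interior point is a saddle.

unstable coexistence (outcome depends on initial conditions)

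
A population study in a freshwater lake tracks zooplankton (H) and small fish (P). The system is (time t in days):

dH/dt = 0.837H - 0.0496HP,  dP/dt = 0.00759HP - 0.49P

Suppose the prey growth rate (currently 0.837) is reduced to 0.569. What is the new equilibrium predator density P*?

At the interior fixed point, setting dH/dt = 0 with H > 0 fixes P* = (prey growth rate)/(HP coefficient) — independent of the other coefficients.
With the change, P* = 0.569/0.0496 = 11.5; it falls from 16.9.

P* ≈ 11.5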